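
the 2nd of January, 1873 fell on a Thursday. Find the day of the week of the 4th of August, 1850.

Sunday

Count forward from the earlier date (August 4, 1850) to the later (January 2, 1873):
From August 4, 1850 to August 4, 1872: 22 years, of which 6 contain a Feb 29 — 16×365 + 6×366 = 8036 days.
August 1872: 31 − 4 = 27 days remain.
Then September (30), October (31), November (30), December (31): 30 + 31 + 30 + 31 = 122 days.
January 1–2, 1873: 2 days.
Residual: 151 days.
Total: 8187 days.
8187 mod 7 = 4, so 4 days before Thursday is Sunday.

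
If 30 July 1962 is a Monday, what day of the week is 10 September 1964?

Thursday

July 30, 1962 → July 30, 1963: 365 days.
July 30, 1963 → July 30, 1964: 366 days (1964 is a leap year).
July 1964: 31 − 30 = 1 day remains.
Then August (31): 31 days.
September 1–10, 1964: 10 days.
Residual: 42 days.
Total: 773 days.
773 mod 7 = 3, so 3 days after Monday is Thursday.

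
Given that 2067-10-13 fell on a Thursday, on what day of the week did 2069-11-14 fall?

Thursday

Day-of-year of October 13, 2067: 286.
Day-of-year of November 14, 2069: 318.
2067 has 365 days, so 365 − 286 = 79 days remain in 2067.
Full years: 2068: 366. Sum = 366.
Total: 79 + 366 + 318 = 763 days.
763 is a multiple of 7, so 2069-11-14 falls on the same weekday: Thursday.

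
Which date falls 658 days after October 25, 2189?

August 14, 2191

Count 658 days after October 25, 2189:
October 25, 2189 → October 25, 2190: 365 days.
October 2190: 31 − 25 = 6 days remain.
Then 9 full months totalling 273 days.
August 1–14, 2191: 14 days.
Residual: 293 days.
Total: 658 days.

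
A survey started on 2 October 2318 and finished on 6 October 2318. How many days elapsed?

4

Within October 2318: 6 − 2 = 4 days.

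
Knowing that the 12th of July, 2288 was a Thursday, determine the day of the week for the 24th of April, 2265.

Count forward from the earlier date (April 24, 2265) to the later (July 12, 2288):
Day-of-year of April 24, 2265: 114.
Day-of-year of July 12, 2288: 194.
2265 has 365 days, so 365 − 114 = 251 days remain in 2265.
Full years 2266–2287: 17 common + 5 leap = 17×365 + 5×366 = 8035 days.
Total: 251 + 8035 + 194 = 8480 days.
8480 mod 7 = 3, so 3 days before Thursday is Monday.

Monday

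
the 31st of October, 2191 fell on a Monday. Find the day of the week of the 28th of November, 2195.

Saturday

Day-of-year of October 31, 2191: 304.
Day-of-year of November 28, 2195: 332.
2191 has 365 days, so 365 − 304 = 61 days remain in 2191.
Full years: 2192: 366; 2193: 365; 2194: 365. Sum = 1096.
Total: 61 + 1096 + 332 = 1489 days.
1489 mod 7 = 5, so 5 days after Monday is Saturday.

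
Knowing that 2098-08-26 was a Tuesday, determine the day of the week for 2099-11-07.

Day-of-year of August 26, 2098: 238.
Day-of-year of November 7, 2099: 311.
2098 has 365 days, so 365 − 238 = 127 days remain in 2098.
Total: 127 + 311 = 438 days.
438 mod 7 = 4, so 4 days after Tuesday is Saturday.

Saturday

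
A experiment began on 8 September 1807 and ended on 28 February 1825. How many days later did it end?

6383

From September 8, 1807 to September 8, 1824: 17 years, of which 5 contain a Feb 29 — 12×365 + 5×366 = 6210 days.
September 1824: 30 − 8 = 22 days remain.
Then October (31), November (30), December (31), January (31): 31 + 30 + 31 + 31 = 123 days.
February 1–28, 1825: 28 days (1825 is not a leap year).
Residual: 173 days.
Total: 6383 days.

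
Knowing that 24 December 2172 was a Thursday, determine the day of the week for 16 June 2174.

December 2172: 31 − 24 = 7 days remain.
Then 17 full months totalling 516 days.
June 1–16, 2174: 16 days.
Total: 7 + 516 + 16 = 539 days.
539 is a multiple of 7, so 16 June 2174 falls on the same weekday: Thursday.

Thursday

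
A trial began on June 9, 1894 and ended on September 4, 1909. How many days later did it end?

Day-of-year of June 9, 1894: 160.
Day-of-year of September 4, 1909: 247.
1894 has 365 days, so 365 − 160 = 205 days remain in 1894.
Full years 1895–1908: 11 common + 3 leap = 11×365 + 3×366 = 5113 days.
Total: 205 + 5113 + 247 = 5565 days.

5565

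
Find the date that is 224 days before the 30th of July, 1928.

the 19th of December, 1927

Count 224 days before July 30, 1928:
Day-of-year of December 19, 1927: 353.
Day-of-year of July 30, 1928: 212.
1927 has 365 days, so 365 − 353 = 12 days remain in 1927.
Total: 12 + 212 = 224 days.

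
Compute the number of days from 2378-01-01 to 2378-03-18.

76

January 2378: 31 − 1 = 30 days remain.
Then February 2378 (28): 28 days.
March 1–18, 2378: 18 days.
Total: 30 + 28 + 18 = 76 days.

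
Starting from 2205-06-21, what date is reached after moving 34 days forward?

2205-07-25

Count 34 days after June 21, 2205:
June 2205: 30 − 21 = 9 days remain.
July 1–25, 2205: 25 days.
Total: 9 + 25 = 34 days.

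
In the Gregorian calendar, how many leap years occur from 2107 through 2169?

Years divisible by 4: 2108, 2112, …, 2168 — 16 in all.
No century exceptions apply. Count: 16.

16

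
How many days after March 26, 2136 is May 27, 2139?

1157

Day-of-year of March 26, 2136: 86.
Day-of-year of May 27, 2139: 147.
2136 has 366 days, so 366 − 86 = 280 days remain in 2136.
Full years: 2137: 365; 2138: 365. Sum = 730.
Total: 280 + 730 + 147 = 1157 days.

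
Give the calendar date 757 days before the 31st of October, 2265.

the 5th of October, 2263

Count 757 days before October 31, 2265:
October 5, 2263 → October 5, 2264: 366 days (2264 is a leap year).
October 5, 2264 → October 5, 2265: 365 days.
Within October 2265: 31 − 5 = 26 days.
Total: 757 days.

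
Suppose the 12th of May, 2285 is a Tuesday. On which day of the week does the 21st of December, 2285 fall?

May 2285: 31 − 12 = 19 days remain.
Then June (30), July (31), August (31), September (30), October (31), November (30): 30 + 31 + 31 + 30 + 31 + 30 = 183 days.
December 1–21, 2285: 21 days.
Total: 19 + 183 + 21 = 223 days.
223 mod 7 = 6, so 6 days after Tuesday is Monday.

Monday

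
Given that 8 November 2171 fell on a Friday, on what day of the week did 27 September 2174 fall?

Day-of-year of November 8, 2171: 312.
Day-of-year of September 27, 2174: 270.
2171 has 365 days, so 365 − 312 = 53 days remain in 2171.
Full years: 2172: 366; 2173: 365. Sum = 731.
Total: 53 + 731 + 270 = 1054 days.
1054 mod 7 = 4, so 4 days after Friday is Tuesday.

Tuesday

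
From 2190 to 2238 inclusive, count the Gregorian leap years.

Years divisible by 4 in [2190, 2238]: 2192, 2196, 2200, 2204, 2208, 2212, 2216, 2220, 2224, 2228, 2232, 2236.
Of these, 2200 is divisible by 100 but not 400, so not leap.
Leap years: 12 − 1 = 11.

11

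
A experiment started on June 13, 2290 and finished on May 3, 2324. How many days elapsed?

From June 13, 2290 to June 13, 2323: 33 years, of which 7 contain a Feb 29 — 26×365 + 7×366 = 12052 days.
(2300 is not a leap year (divisible by 100 but not 400).)
June 2323: 30 − 13 = 17 days remain.
Then 10 full months totalling 305 days.
May 1–3, 2324: 3 days.
Residual: 325 days.
Total: 12377 days.

12377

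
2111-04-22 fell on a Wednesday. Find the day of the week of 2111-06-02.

April 2111: 30 − 22 = 8 days remain.
Then May (31): 31 days.
June 1–2, 2111: 2 days.
Total: 8 + 31 + 2 = 41 days.
41 mod 7 = 6, so 6 days after Wednesday is Tuesday.

Tuesday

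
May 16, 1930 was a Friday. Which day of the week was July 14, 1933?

May 16, 1930 → May 16, 1931: 365 days.
May 16, 1931 → May 16, 1932: 366 days (1932 is a leap year).
May 16, 1932 → May 16, 1933: 365 days.
May 1933: 31 − 16 = 15 days remain.
Then June (30): 30 days.
July 1–14, 1933: 14 days.
Residual: 59 days.
Total: 1155 days.
1155 is a multiple of 7, so July 14, 1933 falls on the same weekday: Friday.

Friday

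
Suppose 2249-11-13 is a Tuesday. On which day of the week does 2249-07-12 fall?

Thursday

Count forward from the earlier date (July 12, 2249) to the later (November 13, 2249):
July 2249: 31 − 12 = 19 days remain.
Then August (31), September (30), October (31): 31 + 30 + 31 = 92 days.
November 1–13, 2249: 13 days.
Total: 19 + 92 + 13 = 124 days.
124 mod 7 = 5, so 5 days before Tuesday is Thursday.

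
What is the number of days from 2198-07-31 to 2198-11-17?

109

July 2198: 31 − 31 = 0 days remain.
Then August (31), September (30), October (31): 31 + 30 + 31 = 92 days.
November 1–17, 2198: 17 days.
Total: 0 + 92 + 17 = 109 days.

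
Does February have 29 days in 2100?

No

2100 is not a leap year (divisible by 100 but not 400).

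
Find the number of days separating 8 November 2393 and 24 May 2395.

562

November 8, 2393 → November 8, 2394: 365 days.
November 2394: 30 − 8 = 22 days remain.
Then December (31), January (31), February 2395 (28), March (31), April (30): 31 + 31 + 28 + 31 + 30 = 151 days.
May 1–24, 2395: 24 days.
Residual: 197 days.
Total: 562 days.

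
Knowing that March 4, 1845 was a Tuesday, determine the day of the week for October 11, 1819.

Count forward from the earlier date (October 11, 1819) to the later (March 4, 1845):
From October 11, 1819 to October 11, 1844: 25 years, of which 7 contain a Feb 29 — 18×365 + 7×366 = 9132 days.
October 1844: 31 − 11 = 20 days remain.
Then November (30), December (31), January (31), February 1845 (28): 30 + 31 + 31 + 28 = 120 days.
March 1–4, 1845: 4 days.
Residual: 144 days.
Total: 9276 days.
9276 mod 7 = 1, so 1 day before Tuesday is Monday.

Monday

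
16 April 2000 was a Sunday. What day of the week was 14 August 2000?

April 2000: 30 − 16 = 14 days remain.
Then May (31), June (30), July (31): 31 + 30 + 31 = 92 days.
August 1–14, 2000: 14 days.
Total: 14 + 92 + 14 = 120 days.
120 mod 7 = 1, so 1 day after Sunday is Monday.

Monday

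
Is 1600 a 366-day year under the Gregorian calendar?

Yes

1600 is a leap year (divisible by 400).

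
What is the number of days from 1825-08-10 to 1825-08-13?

Within August 1825: 13 − 10 = 3 days.

3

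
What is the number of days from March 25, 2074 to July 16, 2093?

Day-of-year of March 25, 2074: 84.
Day-of-year of July 16, 2093: 197.
2074 has 365 days, so 365 − 84 = 281 days remain in 2074.
Full years 2075–2092: 13 common + 5 leap = 13×365 + 5×366 = 6575 days.
Total: 281 + 6575 + 197 = 7053 days.

7053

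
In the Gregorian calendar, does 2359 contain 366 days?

2359 is not a leap year.

No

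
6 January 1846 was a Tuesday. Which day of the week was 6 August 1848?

January 6, 1846 → January 6, 1847: 365 days.
January 6, 1847 → January 6, 1848: 365 days.
January 1848: 31 − 6 = 25 days remain.
Then February 1848 (29), March (31), April (30), May (31), June (30), July (31): 29 + 31 + 30 + 31 + 30 + 31 = 182 days.
August 1–6, 1848: 6 days.
Residual: 213 days.
Total: 943 days.
943 mod 7 = 5, so 5 days after Tuesday is Sunday.

Sunday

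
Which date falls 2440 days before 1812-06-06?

1805-10-01

Count 2440 days before June 6, 1812:
October 1, 1805 → October 1, 1806: 365 days.
October 1, 1806 → October 1, 1807: 365 days.
October 1, 1807 → October 1, 1808: 366 days (1808 is a leap year).
October 1, 1808 → October 1, 1809: 365 days.
October 1, 1809 → October 1, 1810: 365 days.
October 1, 1810 → October 1, 1811: 365 days.
October 1811: 31 − 1 = 30 days remain.
Then November (30), December (31), January (31), February 1812 (29), March (31), April (30), May (31): 30 + 31 + 31 + 29 + 31 + 30 + 31 = 213 days.
June 1–6, 1812: 6 days.
Residual: 249 days.
Total: 2440 days.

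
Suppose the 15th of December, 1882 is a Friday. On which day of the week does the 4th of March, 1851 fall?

Tuesday

Count forward from the earlier date (March 4, 1851) to the later (December 15, 1882):
Day-of-year of March 4, 1851: 63.
Day-of-year of December 15, 1882: 349.
1851 has 365 days, so 365 − 63 = 302 days remain in 1851.
Full years 1852–1881: 22 common + 8 leap = 22×365 + 8×366 = 10958 days.
Total: 302 + 10958 + 349 = 11609 days.
11609 mod 7 = 3, so 3 days before Friday is Tuesday.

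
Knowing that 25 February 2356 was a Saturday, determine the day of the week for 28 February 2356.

Within February 2356: 28 − 25 = 3 days.
3 mod 7 = 3, so 3 days after Saturday is Tuesday.

Tuesday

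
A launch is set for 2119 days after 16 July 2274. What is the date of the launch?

4 May 2280

Count 2119 days after July 16, 2274:
Day-of-year of July 16, 2274: 197.
Day-of-year of May 4, 2280: 125.
2274 has 365 days, so 365 − 197 = 168 days remain in 2274.
Full years: 2275: 365; 2276: 366; 2277: 365; 2278: 365; 2279: 365. Sum = 1826.
Total: 168 + 1826 + 125 = 2119 days.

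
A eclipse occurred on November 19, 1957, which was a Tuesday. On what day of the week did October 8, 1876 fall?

Sunday

Count forward from the earlier date (October 8, 1876) to the later (November 19, 1957):
From October 8, 1876 to October 8, 1957: 81 years, of which 19 contain a Feb 29 — 62×365 + 19×366 = 29584 days.
(1900 is not a leap year (divisible by 100 but not 400).)
October 1957: 31 − 8 = 23 days remain.
November 1–19, 1957: 19 days.
Residual: 42 days.
Total: 29626 days.
29626 mod 7 = 2, so 2 days before Tuesday is Sunday.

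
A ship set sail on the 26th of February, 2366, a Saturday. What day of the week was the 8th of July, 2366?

Friday

February 2366: 28 − 26 = 2 days remain (2366 is not a leap year, so February has 28 days).
Then March (31), April (30), May (31), June (30): 31 + 30 + 31 + 30 = 122 days.
July 1–8, 2366: 8 days.
Total: 2 + 122 + 8 = 132 days.
132 mod 7 = 6, so 6 days after Saturday is Friday.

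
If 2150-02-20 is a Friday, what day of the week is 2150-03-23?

February 2150: 28 − 20 = 8 days remain (2150 is not a leap year, so February has 28 days).
March 1–23, 2150: 23 days.
Total: 8 + 23 = 31 days.
31 mod 7 = 3, so 3 days after Friday is Monday.

Monday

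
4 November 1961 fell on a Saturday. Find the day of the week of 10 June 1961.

Saturday

Count forward from the earlier date (June 10, 1961) to the later (November 4, 1961):
June 1961: 30 − 10 = 20 days remain.
Then July (31), August (31), September (30), October (31): 31 + 31 + 30 + 31 = 123 days.
November 1–4, 1961: 4 days.
Total: 20 + 123 + 4 = 147 days.
147 is a multiple of 7, so 10 June 1961 falls on the same weekday: Saturday.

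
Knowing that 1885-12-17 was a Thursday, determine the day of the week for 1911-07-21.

From December 17, 1885 to December 17, 1910: 25 years, of which 5 contain a Feb 29 — 20×365 + 5×366 = 9130 days.
(1900 is not a leap year (divisible by 100 but not 400).)
December 1910: 31 − 17 = 14 days remain.
Then January (31), February 1911 (28), March (31), April (30), May (31), June (30): 31 + 28 + 31 + 30 + 31 + 30 = 181 days.
July 1–21, 1911: 21 days.
Residual: 216 days.
Total: 9346 days.
9346 mod 7 = 1, so 1 day after Thursday is Friday.

Friday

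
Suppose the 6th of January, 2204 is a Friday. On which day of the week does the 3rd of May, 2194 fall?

Count forward from the earlier date (May 3, 2194) to the later (January 6, 2204):
From May 3, 2194 to May 3, 2203: 9 years, of which 1 contains a Feb 29 — 8×365 + 1×366 = 3286 days.
(2200 is not a leap year (divisible by 100 but not 400).)
May 2203: 31 − 3 = 28 days remain.
Then June (30), July (31), August (31), September (30), October (31), November (30), December (31): 30 + 31 + 31 + 30 + 31 + 30 + 31 = 214 days.
January 1–6, 2204: 6 days.
Residual: 248 days.
Total: 3534 days.
3534 mod 7 = 6, so 6 days before Friday is Saturday.

Saturday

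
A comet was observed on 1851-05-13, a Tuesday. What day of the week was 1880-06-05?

Saturday

From May 13, 1851 to May 13, 1880: 29 years, of which 8 contain a Feb 29 — 21×365 + 8×366 = 10593 days.
May 1880: 31 − 13 = 18 days remain.
June 1–5, 1880: 5 days.
Residual: 23 days.
Total: 10616 days.
10616 mod 7 = 4, so 4 days after Tuesday is Saturday.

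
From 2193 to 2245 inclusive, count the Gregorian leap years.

12

Years divisible by 4: 2196, 2200, …, 2244 — 13 in all.
Of these, 2200 is divisible by 100 but not 400, so not leap.
Leap years: 13 − 1 = 12.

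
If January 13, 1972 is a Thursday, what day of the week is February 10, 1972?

January 1972: 31 − 13 = 18 days remain.
February 1–10, 1972: 10 days (1972 is a leap year).
Total: 18 + 10 = 28 days.
28 is a multiple of 7, so February 10, 1972 falls on the same weekday: Thursday.

Thursday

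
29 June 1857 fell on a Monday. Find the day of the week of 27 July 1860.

Friday

June 29, 1857 → June 29, 1858: 365 days.
June 29, 1858 → June 29, 1859: 365 days.
June 29, 1859 → June 29, 1860: 366 days (1860 is a leap year).
June 1860: 30 − 29 = 1 day remains.
July 1–27, 1860: 27 days.
Residual: 28 days.
Total: 1124 days.
1124 mod 7 = 4, so 4 days after Monday is Friday.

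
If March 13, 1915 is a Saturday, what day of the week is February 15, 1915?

Count forward from the earlier date (February 15, 1915) to the later (March 13, 1915):
February 1915: 28 − 15 = 13 days remain (1915 is not a leap year, so February has 28 days).
March 1–13, 1915: 13 days.
Total: 13 + 13 = 26 days.
26 mod 7 = 5, so 5 days before Saturday is Monday.

Monday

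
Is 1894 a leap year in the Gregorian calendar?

No

1894 is not a leap year.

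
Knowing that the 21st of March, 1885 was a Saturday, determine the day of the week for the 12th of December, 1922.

Day-of-year of March 21, 1885: 80.
Day-of-year of December 12, 1922: 346.
1885 has 365 days, so 365 − 80 = 285 days remain in 1885.
Full years 1886–1921: 28 common + 8 leap = 28×365 + 8×366 = 13148 days.
Total: 285 + 13148 + 346 = 13779 days.
13779 mod 7 = 3, so 3 days after Saturday is Tuesday.

Tuesday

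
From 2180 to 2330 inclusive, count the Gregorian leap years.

36

Years divisible by 4: 2180, 2184, …, 2328 — 38 in all.
Of these, 2200, 2300 are divisible by 100 but not 400, so not leap.
Leap years: 38 − 2 = 36.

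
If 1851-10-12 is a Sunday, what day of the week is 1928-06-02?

Saturday

Day-of-year of October 12, 1851: 285.
Day-of-year of June 2, 1928: 154.
1851 has 365 days, so 365 − 285 = 80 days remain in 1851.
Full years 1852–1927: 58 common + 18 leap = 58×365 + 18×366 = 27758 days.
Total: 80 + 27758 + 154 = 27992 days.
27992 mod 7 = 6, so 6 days after Sunday is Saturday.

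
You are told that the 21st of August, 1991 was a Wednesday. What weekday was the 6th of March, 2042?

From August 21, 1991 to August 21, 2041: 50 years, of which 13 contain a Feb 29 — 37×365 + 13×366 = 18263 days.
(2000 is a leap year (divisible by 400).)
August 2041: 31 − 21 = 10 days remain.
Then September (30), October (31), November (30), December (31), January (31), February 2042 (28): 30 + 31 + 30 + 31 + 31 + 28 = 181 days.
March 1–6, 2042: 6 days.
Residual: 197 days.
Total: 18460 days.
18460 mod 7 = 1, so 1 day after Wednesday is Thursday.

Thursday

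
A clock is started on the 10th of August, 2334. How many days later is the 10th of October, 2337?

1157

Day-of-year of August 10, 2334: 222.
Day-of-year of October 10, 2337: 283.
2334 has 365 days, so 365 − 222 = 143 days remain in 2334.
Full years: 2335: 365; 2336: 366. Sum = 731.
Total: 143 + 731 + 283 = 1157 days.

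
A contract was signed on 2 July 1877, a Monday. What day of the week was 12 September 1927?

From July 2, 1877 to July 2, 1927: 50 years, of which 11 contain a Feb 29 — 39×365 + 11×366 = 18261 days.
(1900 is not a leap year (divisible by 100 but not 400).)
July 1927: 31 − 2 = 29 days remain.
Then August (31): 31 days.
September 1–12, 1927: 12 days.
Residual: 72 days.
Total: 18333 days.
18333 is a multiple of 7, so 12 September 1927 falls on the same weekday: Monday.

Monday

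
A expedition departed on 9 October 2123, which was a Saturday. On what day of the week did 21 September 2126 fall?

Saturday

October 9, 2123 → October 9, 2124: 366 days (2124 is a leap year).
October 9, 2124 → October 9, 2125: 365 days.
October 2125: 31 − 9 = 22 days remain.
Then 10 full months totalling 304 days.
September 1–21, 2126: 21 days.
Residual: 347 days.
Total: 1078 days.
1078 is a multiple of 7, so 21 September 2126 falls on the same weekday: Saturday.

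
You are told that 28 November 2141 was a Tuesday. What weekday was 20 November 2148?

Day-of-year of November 28, 2141: 332.
Day-of-year of November 20, 2148: 325.
2141 has 365 days, so 365 − 332 = 33 days remain in 2141.
Full years: 2142: 365; 2143: 365; 2144: 366; 2145: 365; 2146: 365; 2147: 365. Sum = 2191.
Total: 33 + 2191 + 325 = 2549 days.
2549 mod 7 = 1, so 1 day after Tuesday is Wednesday.

Wednesday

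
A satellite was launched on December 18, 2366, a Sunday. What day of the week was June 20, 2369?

Day-of-year of December 18, 2366: 352.
Day-of-year of June 20, 2369: 171.
2366 has 365 days, so 365 − 352 = 13 days remain in 2366.
Full years: 2367: 365; 2368: 366. Sum = 731.
Total: 13 + 731 + 171 = 915 days.
915 mod 7 = 5, so 5 days after Sunday is Friday.

Friday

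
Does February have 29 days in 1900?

No

1900 is not a leap year (divisible by 100 but not 400).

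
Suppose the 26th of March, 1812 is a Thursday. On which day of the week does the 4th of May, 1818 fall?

Monday

Day-of-year of March 26, 1812: 86.
Day-of-year of May 4, 1818: 124.
1812 has 366 days, so 366 − 86 = 280 days remain in 1812.
Full years: 1813: 365; 1814: 365; 1815: 365; 1816: 366; 1817: 365. Sum = 1826.
Total: 280 + 1826 + 124 = 2230 days.
2230 mod 7 = 4, so 4 days after Thursday is Monday.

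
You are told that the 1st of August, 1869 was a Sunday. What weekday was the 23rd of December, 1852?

Count forward from the earlier date (December 23, 1852) to the later (August 1, 1869):
Day-of-year of December 23, 1852: 358.
Day-of-year of August 1, 1869: 213.
1852 has 366 days, so 366 − 358 = 8 days remain in 1852.
Full years 1853–1868: 12 common + 4 leap = 12×365 + 4×366 = 5844 days.
Total: 8 + 5844 + 213 = 6065 days.
6065 mod 7 = 3, so 3 days before Sunday is Thursday.

Thursday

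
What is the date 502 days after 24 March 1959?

7 August 1960

Count 502 days after March 24, 1959:
March 24, 1959 → March 24, 1960: 366 days (1960 is a leap year).
March 1960: 31 − 24 = 7 days remain.
Then April (30), May (31), June (30), July (31): 30 + 31 + 30 + 31 = 122 days.
August 1–7, 1960: 7 days.
Residual: 136 days.
Total: 502 days.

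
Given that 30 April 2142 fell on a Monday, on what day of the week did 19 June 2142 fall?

April 2142: 30 − 30 = 0 days remain.
Then May (31): 31 days.
June 1–19, 2142: 19 days.
Total: 0 + 31 + 19 = 50 days.
50 mod 7 = 1, so 1 day after Monday is Tuesday.

Tuesday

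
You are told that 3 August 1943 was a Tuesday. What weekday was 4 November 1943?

August 1943: 31 − 3 = 28 days remain.
Then September (30), October (31): 30 + 31 = 61 days.
November 1–4, 1943: 4 days.
Total: 28 + 61 + 4 = 93 days.
93 mod 7 = 2, so 2 days after Tuesday is Thursday.

Thursday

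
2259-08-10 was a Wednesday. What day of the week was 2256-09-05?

Count forward from the earlier date (September 5, 2256) to the later (August 10, 2259):
Day-of-year of September 5, 2256: 249.
Day-of-year of August 10, 2259: 222.
2256 has 366 days, so 366 − 249 = 117 days remain in 2256.
Full years: 2257: 365; 2258: 365. Sum = 730.
Total: 117 + 730 + 222 = 1069 days.
1069 mod 7 = 5, so 5 days before Wednesday is Friday.

Friday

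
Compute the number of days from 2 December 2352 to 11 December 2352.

Within December 2352: 11 − 2 = 9 days.

9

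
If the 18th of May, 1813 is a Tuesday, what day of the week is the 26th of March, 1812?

Thursday

Count forward from the earlier date (March 26, 1812) to the later (May 18, 1813):
March 26, 1812 → March 26, 1813: 365 days.
March 1813: 31 − 26 = 5 days remain.
Then April (30): 30 days.
May 1–18, 1813: 18 days.
Residual: 53 days.
Total: 418 days.
418 mod 7 = 5, so 5 days before Tuesday is Thursday.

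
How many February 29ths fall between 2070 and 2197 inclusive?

31

Years divisible by 4: 2072, 2076, …, 2196 — 32 in all.
Of these, 2100 is divisible by 100 but not 400, so not leap.
Leap years: 32 − 1 = 31.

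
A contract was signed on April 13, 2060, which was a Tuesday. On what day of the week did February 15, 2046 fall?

Thursday

Count forward from the earlier date (February 15, 2046) to the later (April 13, 2060):
Day-of-year of February 15, 2046: 46.
Day-of-year of April 13, 2060: 104.
2046 has 365 days, so 365 − 46 = 319 days remain in 2046.
Full years 2047–2059: 10 common + 3 leap = 10×365 + 3×366 = 4748 days.
Total: 319 + 4748 + 104 = 5171 days.
5171 mod 7 = 5, so 5 days before Tuesday is Thursday.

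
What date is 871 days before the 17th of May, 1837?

the 28th of December, 1834

Count 871 days before May 17, 1837:
December 28, 1834 → December 28, 1835: 365 days.
December 28, 1835 → December 28, 1836: 366 days (1836 is a leap year).
December 1836: 31 − 28 = 3 days remain.
Then January (31), February 1837 (28), March (31), April (30): 31 + 28 + 31 + 30 = 120 days.
May 1–17, 1837: 17 days.
Residual: 140 days.
Total: 871 days.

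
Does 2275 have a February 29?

No

2275 is not a leap year.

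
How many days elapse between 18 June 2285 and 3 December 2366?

Day-of-year of June 18, 2285: 169.
Day-of-year of December 3, 2366: 337.
2285 has 365 days, so 365 − 169 = 196 days remain in 2285.
Full years 2286–2365: 61 common + 19 leap = 61×365 + 19×366 = 29219 days.
Total: 196 + 29219 + 337 = 29752 days.

29752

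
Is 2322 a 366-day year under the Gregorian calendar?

No

2322 is not a leap year.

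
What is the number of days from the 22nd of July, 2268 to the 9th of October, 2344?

Day-of-year of July 22, 2268: 204.
Day-of-year of October 9, 2344: 283.
2268 has 366 days, so 366 − 204 = 162 days remain in 2268.
Full years 2269–2343: 58 common + 17 leap = 58×365 + 17×366 = 27392 days.
Total: 162 + 27392 + 283 = 27837 days.

27837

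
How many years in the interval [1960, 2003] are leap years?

11

Years divisible by 4 in [1960, 2003]: 1960, 1964, 1968, 1972, 1976, 1980, 1984, 1988, 1992, 1996, 2000.
2000 is divisible by 400, so still leap.
No century exceptions apply. Count: 11.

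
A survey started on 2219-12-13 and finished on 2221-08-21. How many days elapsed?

617

December 13, 2219 → December 13, 2220: 366 days (2220 is a leap year).
December 2220: 31 − 13 = 18 days remain.
Then January (31), February 2221 (28), March (31), April (30), May (31), June (30), July (31): 31 + 28 + 31 + 30 + 31 + 30 + 31 = 212 days.
August 1–21, 2221: 21 days.
Residual: 251 days.
Total: 617 days.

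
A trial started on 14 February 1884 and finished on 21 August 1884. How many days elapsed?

189

February 1884: 29 − 14 = 15 days remain (1884 is a leap year, so February has 29 days).
Then March (31), April (30), May (31), June (30), July (31): 31 + 30 + 31 + 30 + 31 = 153 days.
August 1–21, 1884: 21 days.
Total: 15 + 153 + 21 = 189 days.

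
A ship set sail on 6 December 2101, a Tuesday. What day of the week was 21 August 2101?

Count forward from the earlier date (August 21, 2101) to the later (December 6, 2101):
August 2101: 31 − 21 = 10 days remain.
Then September (30), October (31), November (30): 30 + 31 + 30 = 91 days.
December 1–6, 2101: 6 days.
Total: 10 + 91 + 6 = 107 days.
107 mod 7 = 2, so 2 days before Tuesday is Sunday.

Sunday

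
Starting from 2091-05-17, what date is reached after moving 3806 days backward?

2080-12-14

Count 3806 days before May 17, 2091:
Day-of-year of December 14, 2080: 349.
Day-of-year of May 17, 2091: 137.
2080 has 366 days, so 366 − 349 = 17 days remain in 2080.
Full years 2081–2090: 8 common + 2 leap = 8×365 + 2×366 = 3652 days.
Total: 17 + 3652 + 137 = 3806 days.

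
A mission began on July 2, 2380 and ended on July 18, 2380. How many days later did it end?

Within July 2380: 18 − 2 = 16 days.

16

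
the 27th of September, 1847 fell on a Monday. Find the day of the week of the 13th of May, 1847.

Thursday

Count forward from the earlier date (May 13, 1847) to the later (September 27, 1847):
May 1847: 31 − 13 = 18 days remain.
Then June (30), July (31), August (31): 30 + 31 + 31 = 92 days.
September 1–27, 1847: 27 days.
Total: 18 + 92 + 27 = 137 days.
137 mod 7 = 4, so 4 days before Monday is Thursday.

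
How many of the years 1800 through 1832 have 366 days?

8

Years divisible by 4 in [1800, 1832]: 1800, 1804, 1808, 1812, 1816, 1820, 1824, 1828, 1832.
Of these, 1800 is divisible by 100 but not 400, so not leap.
Leap years: 9 − 1 = 8.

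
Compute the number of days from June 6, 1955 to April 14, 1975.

Day-of-year of June 6, 1955: 157.
Day-of-year of April 14, 1975: 104.
1955 has 365 days, so 365 − 157 = 208 days remain in 1955.
Full years 1956–1974: 14 common + 5 leap = 14×365 + 5×366 = 6940 days.
Total: 208 + 6940 + 104 = 7252 days.

7252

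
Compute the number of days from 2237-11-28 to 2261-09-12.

Day-of-year of November 28, 2237: 332.
Day-of-year of September 12, 2261: 255.
2237 has 365 days, so 365 − 332 = 33 days remain in 2237.
Full years 2238–2260: 17 common + 6 leap = 17×365 + 6×366 = 8401 days.
Total: 33 + 8401 + 255 = 8689 days.

8689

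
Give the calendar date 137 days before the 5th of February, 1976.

the 21st of September, 1975

Count 137 days before February 5, 1976:
September 1975: 30 − 21 = 9 days remain.
Then October (31), November (30), December (31), January (31): 31 + 30 + 31 + 31 = 123 days.
February 1–5, 1976: 5 days (1976 is a leap year).
Residual: 137 days.
Total: 137 days.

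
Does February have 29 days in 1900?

1900 is not a leap year (divisible by 100 but not 400).

No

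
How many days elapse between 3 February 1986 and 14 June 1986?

February 1986: 28 − 3 = 25 days remain (1986 is not a leap year, so February has 28 days).
Then March (31), April (30), May (31): 31 + 30 + 31 = 92 days.
June 1–14, 1986: 14 days.
Total: 25 + 92 + 14 = 131 days.

131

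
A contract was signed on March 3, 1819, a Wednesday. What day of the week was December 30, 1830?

Day-of-year of March 3, 1819: 62.
Day-of-year of December 30, 1830: 364.
1819 has 365 days, so 365 − 62 = 303 days remain in 1819.
Full years 1820–1829: 7 common + 3 leap = 7×365 + 3×366 = 3653 days.
Total: 303 + 3653 + 364 = 4320 days.
4320 mod 7 = 1, so 1 day after Wednesday is Thursday.

Thursday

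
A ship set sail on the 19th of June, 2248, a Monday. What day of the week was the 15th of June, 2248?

Thursday

Count forward from the earlier date (June 15, 2248) to the later (June 19, 2248):
Within June 2248: 19 − 15 = 4 days.
4 mod 7 = 4, so 4 days before Monday is Thursday.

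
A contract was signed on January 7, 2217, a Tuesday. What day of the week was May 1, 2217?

January 2217: 31 − 7 = 24 days remain.
Then February 2217 (28), March (31), April (30): 28 + 31 + 30 = 89 days.
May 1, 2217: 1 day.
Total: 24 + 89 + 1 = 114 days.
114 mod 7 = 2, so 2 days after Tuesday is Thursday.

Thursday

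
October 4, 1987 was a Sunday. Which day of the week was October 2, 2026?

Friday

Day-of-year of October 4, 1987: 277.
Day-of-year of October 2, 2026: 275.
1987 has 365 days, so 365 − 277 = 88 days remain in 1987.
Full years 1988–2025: 28 common + 10 leap = 28×365 + 10×366 = 13880 days.
Total: 88 + 13880 + 275 = 14243 days.
14243 mod 7 = 5, so 5 days after Sunday is Friday.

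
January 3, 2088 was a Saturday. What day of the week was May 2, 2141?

Tuesday

From January 3, 2088 to January 3, 2141: 53 years, of which 13 contain a Feb 29 — 40×365 + 13×366 = 19358 days.
(2100 is not a leap year (divisible by 100 but not 400).)
January 2141: 31 − 3 = 28 days remain.
Then February 2141 (28), March (31), April (30): 28 + 31 + 30 = 89 days.
May 1–2, 2141: 2 days.
Residual: 119 days.
Total: 19477 days.
19477 mod 7 = 3, so 3 days after Saturday is Tuesday.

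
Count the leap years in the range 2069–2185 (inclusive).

28

Years divisible by 4: 2072, 2076, …, 2184 — 29 in all.
Of these, 2100 is divisible by 100 but not 400, so not leap.
Leap years: 29 − 1 = 28.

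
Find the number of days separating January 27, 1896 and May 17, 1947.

18737

From January 27, 1896 to January 27, 1947: 51 years, of which 12 contain a Feb 29 — 39×365 + 12×366 = 18627 days.
(1900 is not a leap year (divisible by 100 but not 400).)
January 1947: 31 − 27 = 4 days remain.
Then February 1947 (28), March (31), April (30): 28 + 31 + 30 = 89 days.
May 1–17, 1947: 17 days.
Residual: 110 days.
Total: 18737 days.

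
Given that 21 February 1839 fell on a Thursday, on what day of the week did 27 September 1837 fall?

Wednesday

Count forward from the earlier date (September 27, 1837) to the later (February 21, 1839):
September 1837: 30 − 27 = 3 days remain.
Then 16 full months totalling 488 days.
February 1–21, 1839: 21 days (1839 is not a leap year).
Total: 3 + 488 + 21 = 512 days.
512 mod 7 = 1, so 1 day before Thursday is Wednesday.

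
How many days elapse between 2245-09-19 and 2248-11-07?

1145

September 19, 2245 → September 19, 2246: 365 days.
September 19, 2246 → September 19, 2247: 365 days.
September 19, 2247 → September 19, 2248: 366 days (2248 is a leap year).
September 2248: 30 − 19 = 11 days remain.
Then October (31): 31 days.
November 1–7, 2248: 7 days.
Residual: 49 days.
Total: 1145 days.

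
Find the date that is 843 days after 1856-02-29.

1858-06-21

Count 843 days after February 29, 1856:
February 1856: 29 − 29 = 0 days remain (1856 is a leap year, so February has 29 days).
Then 27 full months totalling 822 days.
June 1–21, 1858: 21 days.
Residual: 843 days.
Total: 843 days.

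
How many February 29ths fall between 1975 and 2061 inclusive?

22

Years divisible by 4: 1976, 1980, …, 2060 — 22 in all.
2000 is divisible by 400, so still leap.
No century exceptions apply. Count: 22.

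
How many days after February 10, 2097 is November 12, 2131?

From February 10, 2097 to February 10, 2131: 34 years, of which 7 contain a Feb 29 — 27×365 + 7×366 = 12417 days.
(2100 is not a leap year (divisible by 100 but not 400).)
February 2131: 28 − 10 = 18 days remain (2131 is not a leap year, so February has 28 days).
Then March (31), April (30), May (31), June (30), July (31), August (31), September (30), October (31): 31 + 30 + 31 + 30 + 31 + 31 + 30 + 31 = 245 days.
November 1–12, 2131: 12 days.
Residual: 275 days.
Total: 12692 days.

12692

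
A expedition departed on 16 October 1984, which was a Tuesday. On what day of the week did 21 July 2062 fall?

Friday

Day-of-year of October 16, 1984: 290.
Day-of-year of July 21, 2062: 202.
1984 has 366 days, so 366 − 290 = 76 days remain in 1984.
Full years 1985–2061: 58 common + 19 leap = 58×365 + 19×366 = 28124 days.
Total: 76 + 28124 + 202 = 28402 days.
28402 mod 7 = 3, so 3 days after Tuesday is Friday.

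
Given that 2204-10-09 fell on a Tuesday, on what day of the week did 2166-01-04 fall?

Count forward from the earlier date (January 4, 2166) to the later (October 9, 2204):
From January 4, 2166 to January 4, 2204: 38 years, of which 8 contain a Feb 29 — 30×365 + 8×366 = 13878 days.
(2200 is not a leap year (divisible by 100 but not 400).)
January 2204: 31 − 4 = 27 days remain.
Then February 2204 (29), March (31), April (30), May (31), June (30), July (31), August (31), September (30): 29 + 31 + 30 + 31 + 30 + 31 + 31 + 30 = 243 days.
October 1–9, 2204: 9 days.
Residual: 279 days.
Total: 14157 days.
14157 mod 7 = 3, so 3 days before Tuesday is Saturday.

Saturday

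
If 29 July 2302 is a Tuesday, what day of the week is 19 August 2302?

Tuesday

July 2302: 31 − 29 = 2 days remain.
August 1–19, 2302: 19 days.
Total: 2 + 19 = 21 days.
21 is a multiple of 7, so 19 August 2302 falls on the same weekday: Tuesday.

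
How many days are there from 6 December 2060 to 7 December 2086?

From December 6, 2060 to December 6, 2086: 26 years, of which 6 contain a Feb 29 — 20×365 + 6×366 = 9496 days.
Within December 2086: 7 − 6 = 1 day.
Total: 9497 days.

9497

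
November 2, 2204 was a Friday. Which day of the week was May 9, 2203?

Monday

Count forward from the earlier date (May 9, 2203) to the later (November 2, 2204):
May 2203: 31 − 9 = 22 days remain.
Then 17 full months totalling 519 days.
November 1–2, 2204: 2 days.
Total: 22 + 519 + 2 = 543 days.
543 mod 7 = 4, so 4 days before Friday is Monday.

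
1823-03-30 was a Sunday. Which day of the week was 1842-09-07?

Wednesday

Day-of-year of March 30, 1823: 89.
Day-of-year of September 7, 1842: 250.
1823 has 365 days, so 365 − 89 = 276 days remain in 1823.
Full years 1824–1841: 13 common + 5 leap = 13×365 + 5×366 = 6575 days.
Total: 276 + 6575 + 250 = 7101 days.
7101 mod 7 = 3, so 3 days after Sunday is Wednesday.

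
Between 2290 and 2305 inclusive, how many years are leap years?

3

Years divisible by 4 in [2290, 2305]: 2292, 2296, 2300, 2304.
Of these, 2300 is divisible by 100 but not 400, so not leap.
Leap years: 4 − 1 = 3.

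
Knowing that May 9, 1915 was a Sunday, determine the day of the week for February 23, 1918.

Day-of-year of May 9, 1915: 129.
Day-of-year of February 23, 1918: 54.
1915 has 365 days, so 365 − 129 = 236 days remain in 1915.
Full years: 1916: 366; 1917: 365. Sum = 731.
Total: 236 + 731 + 54 = 1021 days.
1021 mod 7 = 6, so 6 days after Sunday is Saturday.

Saturday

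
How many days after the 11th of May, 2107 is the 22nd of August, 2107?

103

May 2107: 31 − 11 = 20 days remain.
Then June (30), July (31): 30 + 31 = 61 days.
August 1–22, 2107: 22 days.
Total: 20 + 61 + 22 = 103 days.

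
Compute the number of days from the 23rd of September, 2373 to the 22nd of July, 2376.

1033

Day-of-year of September 23, 2373: 266.
Day-of-year of July 22, 2376: 204.
2373 has 365 days, so 365 − 266 = 99 days remain in 2373.
Full years: 2374: 365; 2375: 365. Sum = 730.
Total: 99 + 730 + 204 = 1033 days.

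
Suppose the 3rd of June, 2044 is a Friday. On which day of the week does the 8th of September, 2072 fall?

Thursday

From June 3, 2044 to June 3, 2072: 28 years, of which 7 contain a Feb 29 — 21×365 + 7×366 = 10227 days.
June 2072: 30 − 3 = 27 days remain.
Then July (31), August (31): 31 + 31 = 62 days.
September 1–8, 2072: 8 days.
Residual: 97 days.
Total: 10324 days.
10324 mod 7 = 6, so 6 days after Friday is Thursday.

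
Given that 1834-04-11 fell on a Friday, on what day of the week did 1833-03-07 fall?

Thursday

Count forward from the earlier date (March 7, 1833) to the later (April 11, 1834):
Day-of-year of March 7, 1833: 66.
Day-of-year of April 11, 1834: 101.
1833 has 365 days, so 365 − 66 = 299 days remain in 1833.
Total: 299 + 101 = 400 days.
400 mod 7 = 1, so 1 day before Friday is Thursday.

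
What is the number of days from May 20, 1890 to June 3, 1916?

From May 20, 1890 to May 20, 1916: 26 years, of which 6 contain a Feb 29 — 20×365 + 6×366 = 9496 days.
(1900 is not a leap year (divisible by 100 but not 400).)
May 1916: 31 − 20 = 11 days remain.
June 1–3, 1916: 3 days.
Residual: 14 days.
Total: 9510 days.

9510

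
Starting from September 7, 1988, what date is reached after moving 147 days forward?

February 1, 1989

Count 147 days after September 7, 1988:
Day-of-year of September 7, 1988: 251.
Day-of-year of February 1, 1989: 32.
1988 has 366 days, so 366 − 251 = 115 days remain in 1988.
Total: 115 + 32 = 147 days.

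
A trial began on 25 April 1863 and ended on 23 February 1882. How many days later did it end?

6879

From April 25, 1863 to April 25, 1881: 18 years, of which 5 contain a Feb 29 — 13×365 + 5×366 = 6575 days.
April 1881: 30 − 25 = 5 days remain.
Then 9 full months totalling 276 days.
February 1–23, 1882: 23 days (1882 is not a leap year).
Residual: 304 days.
Total: 6879 days.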